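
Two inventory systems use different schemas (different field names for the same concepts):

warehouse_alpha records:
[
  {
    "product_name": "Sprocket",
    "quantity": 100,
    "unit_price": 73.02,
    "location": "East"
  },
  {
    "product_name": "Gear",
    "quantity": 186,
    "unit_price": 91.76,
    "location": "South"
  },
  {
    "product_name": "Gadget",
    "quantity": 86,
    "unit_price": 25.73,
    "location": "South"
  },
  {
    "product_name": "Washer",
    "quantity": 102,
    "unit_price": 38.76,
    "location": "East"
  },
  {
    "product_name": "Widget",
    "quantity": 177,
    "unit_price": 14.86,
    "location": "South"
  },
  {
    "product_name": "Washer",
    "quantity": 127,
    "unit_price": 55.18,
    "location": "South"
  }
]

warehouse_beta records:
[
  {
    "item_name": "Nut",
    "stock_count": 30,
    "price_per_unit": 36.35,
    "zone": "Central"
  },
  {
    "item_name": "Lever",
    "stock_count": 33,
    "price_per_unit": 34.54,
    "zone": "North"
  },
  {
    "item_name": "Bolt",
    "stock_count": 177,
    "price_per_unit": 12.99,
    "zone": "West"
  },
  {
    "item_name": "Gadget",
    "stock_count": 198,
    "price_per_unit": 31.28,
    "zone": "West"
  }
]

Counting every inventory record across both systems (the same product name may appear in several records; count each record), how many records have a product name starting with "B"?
1

Schema mapping: "product_name" (warehouse_alpha) = "item_name" (warehouse_beta) = product name

Records with product name starting with "B" in warehouse_alpha: 0
Records with product name starting with "B" in warehouse_beta: 1

Total: 0 + 1 = 1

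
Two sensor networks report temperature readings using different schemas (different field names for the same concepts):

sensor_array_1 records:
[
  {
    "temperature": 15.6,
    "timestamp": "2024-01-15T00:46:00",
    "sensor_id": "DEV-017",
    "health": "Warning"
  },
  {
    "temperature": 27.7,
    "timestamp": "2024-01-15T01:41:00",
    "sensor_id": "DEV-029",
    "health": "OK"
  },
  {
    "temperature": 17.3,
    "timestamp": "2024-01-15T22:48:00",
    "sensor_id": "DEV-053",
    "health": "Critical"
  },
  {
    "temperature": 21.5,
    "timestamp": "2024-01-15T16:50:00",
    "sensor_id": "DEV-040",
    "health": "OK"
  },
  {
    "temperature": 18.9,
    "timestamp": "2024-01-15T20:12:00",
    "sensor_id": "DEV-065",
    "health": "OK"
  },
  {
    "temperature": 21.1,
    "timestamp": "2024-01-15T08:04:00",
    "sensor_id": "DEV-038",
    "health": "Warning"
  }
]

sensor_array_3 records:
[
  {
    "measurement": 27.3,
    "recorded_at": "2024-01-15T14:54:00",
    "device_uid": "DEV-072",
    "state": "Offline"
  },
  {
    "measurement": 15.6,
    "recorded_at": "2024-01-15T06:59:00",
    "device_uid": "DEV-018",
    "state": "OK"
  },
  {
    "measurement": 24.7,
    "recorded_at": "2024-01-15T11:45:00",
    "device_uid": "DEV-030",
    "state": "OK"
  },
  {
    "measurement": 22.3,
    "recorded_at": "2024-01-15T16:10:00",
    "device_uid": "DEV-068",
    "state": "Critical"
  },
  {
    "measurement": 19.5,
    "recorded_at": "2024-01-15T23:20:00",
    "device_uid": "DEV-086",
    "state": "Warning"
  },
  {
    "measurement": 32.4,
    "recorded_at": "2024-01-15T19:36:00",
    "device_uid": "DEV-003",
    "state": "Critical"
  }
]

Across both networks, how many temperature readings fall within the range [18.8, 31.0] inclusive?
8

Schema mapping: "temperature" (sensor_array_1) = "measurement" (sensor_array_3) = temperature

Readings in [18.8, 31.0] from sensor_array_1: 4
Readings in [18.8, 31.0] from sensor_array_3: 4

Total count: 4 + 4 = 8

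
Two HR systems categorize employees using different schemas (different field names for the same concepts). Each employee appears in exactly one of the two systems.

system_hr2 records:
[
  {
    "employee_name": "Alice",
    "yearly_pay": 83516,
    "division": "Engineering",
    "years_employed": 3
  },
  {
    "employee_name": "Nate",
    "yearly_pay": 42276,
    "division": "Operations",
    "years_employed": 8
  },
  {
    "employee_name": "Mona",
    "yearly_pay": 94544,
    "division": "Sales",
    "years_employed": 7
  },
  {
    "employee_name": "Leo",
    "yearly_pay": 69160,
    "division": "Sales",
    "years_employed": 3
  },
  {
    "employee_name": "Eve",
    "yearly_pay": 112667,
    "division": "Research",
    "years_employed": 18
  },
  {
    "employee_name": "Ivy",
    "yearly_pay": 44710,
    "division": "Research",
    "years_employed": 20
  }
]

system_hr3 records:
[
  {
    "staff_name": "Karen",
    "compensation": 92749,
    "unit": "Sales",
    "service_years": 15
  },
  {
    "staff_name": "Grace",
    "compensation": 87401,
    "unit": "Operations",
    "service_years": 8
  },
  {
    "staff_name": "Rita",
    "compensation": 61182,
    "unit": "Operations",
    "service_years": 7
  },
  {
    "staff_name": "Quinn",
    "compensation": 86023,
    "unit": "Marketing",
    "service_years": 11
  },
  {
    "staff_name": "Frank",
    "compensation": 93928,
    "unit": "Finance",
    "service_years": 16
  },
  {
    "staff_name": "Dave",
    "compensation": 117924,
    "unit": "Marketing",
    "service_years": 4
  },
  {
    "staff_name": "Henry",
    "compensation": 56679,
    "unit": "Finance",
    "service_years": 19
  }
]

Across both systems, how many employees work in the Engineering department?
1

Schema mapping: "division" (system_hr2) = "unit" (system_hr3) = department

Engineering employees in system_hr2: 1
Engineering employees in system_hr3: 0

Total in Engineering: 1 + 0 = 1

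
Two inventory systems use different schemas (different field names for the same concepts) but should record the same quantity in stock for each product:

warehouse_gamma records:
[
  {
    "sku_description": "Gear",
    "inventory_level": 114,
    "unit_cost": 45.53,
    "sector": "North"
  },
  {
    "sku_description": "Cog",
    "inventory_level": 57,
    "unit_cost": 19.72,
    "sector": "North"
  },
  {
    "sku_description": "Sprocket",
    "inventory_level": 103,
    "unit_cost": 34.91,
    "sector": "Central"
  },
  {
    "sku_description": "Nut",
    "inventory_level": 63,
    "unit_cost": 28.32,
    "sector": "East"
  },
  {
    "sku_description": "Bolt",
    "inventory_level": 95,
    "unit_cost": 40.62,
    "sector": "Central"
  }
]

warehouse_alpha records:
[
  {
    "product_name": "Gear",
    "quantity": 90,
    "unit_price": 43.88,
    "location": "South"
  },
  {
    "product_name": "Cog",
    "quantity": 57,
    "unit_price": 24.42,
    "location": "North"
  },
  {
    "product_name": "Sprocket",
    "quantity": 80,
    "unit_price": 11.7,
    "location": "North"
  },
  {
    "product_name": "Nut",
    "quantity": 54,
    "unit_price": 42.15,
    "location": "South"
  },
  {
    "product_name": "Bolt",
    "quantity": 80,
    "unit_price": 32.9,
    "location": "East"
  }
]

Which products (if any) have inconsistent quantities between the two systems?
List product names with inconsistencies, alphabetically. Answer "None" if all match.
Bolt, Gear, Nut, Sprocket

Schema mappings:
- "sku_description" (warehouse_gamma) = "product_name" (warehouse_alpha) = product name
- "inventory_level" (warehouse_gamma) = "quantity" (warehouse_alpha) = quantity

Comparison:
  Gear: 114 vs 90 - MISMATCH
  Cog: 57 vs 57 - MATCH
  Sprocket: 103 vs 80 - MISMATCH
  Nut: 63 vs 54 - MISMATCH
  Bolt: 95 vs 80 - MISMATCH

Products with inconsistencies: Bolt, Gear, Nut, Sprocket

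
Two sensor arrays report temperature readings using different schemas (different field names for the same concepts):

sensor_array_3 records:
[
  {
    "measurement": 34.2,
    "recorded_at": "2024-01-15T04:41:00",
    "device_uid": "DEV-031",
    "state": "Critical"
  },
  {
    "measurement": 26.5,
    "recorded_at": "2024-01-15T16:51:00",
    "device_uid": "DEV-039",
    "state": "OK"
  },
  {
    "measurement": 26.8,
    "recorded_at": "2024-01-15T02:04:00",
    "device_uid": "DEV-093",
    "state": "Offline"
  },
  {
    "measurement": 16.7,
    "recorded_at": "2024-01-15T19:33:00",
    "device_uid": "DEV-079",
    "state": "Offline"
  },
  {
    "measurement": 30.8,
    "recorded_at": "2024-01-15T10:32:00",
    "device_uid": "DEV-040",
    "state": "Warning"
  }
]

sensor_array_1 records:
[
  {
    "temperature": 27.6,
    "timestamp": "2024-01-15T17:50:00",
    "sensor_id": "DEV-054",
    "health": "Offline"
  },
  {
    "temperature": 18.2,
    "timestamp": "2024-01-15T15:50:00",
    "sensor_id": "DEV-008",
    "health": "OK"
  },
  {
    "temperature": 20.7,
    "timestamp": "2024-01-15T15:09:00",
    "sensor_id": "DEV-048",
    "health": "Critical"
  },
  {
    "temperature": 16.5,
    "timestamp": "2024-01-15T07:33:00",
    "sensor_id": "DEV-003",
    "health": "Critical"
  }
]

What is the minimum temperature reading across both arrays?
16.5

Schema mapping: "measurement" (sensor_array_3) = "temperature" (sensor_array_1) = temperature reading

Minimum in sensor_array_3: 16.7
Minimum in sensor_array_1: 16.5

Overall minimum: min(16.7, 16.5) = 16.5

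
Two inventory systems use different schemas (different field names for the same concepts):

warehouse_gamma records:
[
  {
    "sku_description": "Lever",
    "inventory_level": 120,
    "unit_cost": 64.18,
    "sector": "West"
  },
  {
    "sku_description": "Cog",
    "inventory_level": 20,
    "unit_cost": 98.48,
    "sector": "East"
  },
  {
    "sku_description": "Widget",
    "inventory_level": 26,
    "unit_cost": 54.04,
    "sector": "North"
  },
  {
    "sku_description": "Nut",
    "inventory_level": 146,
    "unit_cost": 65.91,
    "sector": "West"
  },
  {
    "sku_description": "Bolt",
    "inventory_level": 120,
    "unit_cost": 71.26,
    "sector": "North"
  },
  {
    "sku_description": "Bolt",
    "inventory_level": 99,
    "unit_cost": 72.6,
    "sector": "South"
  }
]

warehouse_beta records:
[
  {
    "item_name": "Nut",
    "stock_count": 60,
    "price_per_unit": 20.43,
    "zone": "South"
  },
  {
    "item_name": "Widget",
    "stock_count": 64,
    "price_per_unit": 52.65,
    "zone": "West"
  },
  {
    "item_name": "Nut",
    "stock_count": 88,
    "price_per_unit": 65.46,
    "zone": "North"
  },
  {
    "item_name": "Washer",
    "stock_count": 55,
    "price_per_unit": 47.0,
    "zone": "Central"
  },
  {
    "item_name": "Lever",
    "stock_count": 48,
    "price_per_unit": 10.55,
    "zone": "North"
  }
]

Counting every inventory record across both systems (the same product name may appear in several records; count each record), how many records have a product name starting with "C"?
1

Schema mapping: "sku_description" (warehouse_gamma) = "item_name" (warehouse_beta) = product name

Records with product name starting with "C" in warehouse_gamma: 1
Records with product name starting with "C" in warehouse_beta: 0

Total: 1 + 0 = 1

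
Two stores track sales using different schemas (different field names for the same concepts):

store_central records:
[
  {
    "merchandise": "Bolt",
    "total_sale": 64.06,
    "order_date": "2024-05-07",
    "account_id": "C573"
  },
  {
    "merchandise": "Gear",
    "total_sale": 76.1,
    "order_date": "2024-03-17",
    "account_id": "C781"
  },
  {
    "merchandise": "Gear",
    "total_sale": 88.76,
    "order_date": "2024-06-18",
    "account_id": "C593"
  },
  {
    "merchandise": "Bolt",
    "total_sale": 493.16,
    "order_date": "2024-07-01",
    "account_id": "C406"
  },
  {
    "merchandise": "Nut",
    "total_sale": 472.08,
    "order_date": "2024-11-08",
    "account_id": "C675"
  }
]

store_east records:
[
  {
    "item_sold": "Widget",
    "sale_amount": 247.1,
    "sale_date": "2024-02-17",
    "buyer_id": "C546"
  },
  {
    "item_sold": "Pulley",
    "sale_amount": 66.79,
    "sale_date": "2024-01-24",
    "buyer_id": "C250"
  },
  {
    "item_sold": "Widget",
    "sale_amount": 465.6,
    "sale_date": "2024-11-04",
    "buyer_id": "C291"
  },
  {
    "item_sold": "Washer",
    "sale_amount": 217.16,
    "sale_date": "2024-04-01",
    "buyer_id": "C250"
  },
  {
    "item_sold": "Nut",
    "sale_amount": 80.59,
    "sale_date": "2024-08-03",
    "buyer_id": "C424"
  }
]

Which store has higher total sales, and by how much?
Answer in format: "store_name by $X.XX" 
store_central by $116.92

Schema mapping: "total_sale" (store_central) = "sale_amount" (store_east) = sale amount

Total for store_central: 1194.16
Total for store_east: 1077.24

Difference: |1194.16 - 1077.24| = 116.92
store_central has higher sales by $116.92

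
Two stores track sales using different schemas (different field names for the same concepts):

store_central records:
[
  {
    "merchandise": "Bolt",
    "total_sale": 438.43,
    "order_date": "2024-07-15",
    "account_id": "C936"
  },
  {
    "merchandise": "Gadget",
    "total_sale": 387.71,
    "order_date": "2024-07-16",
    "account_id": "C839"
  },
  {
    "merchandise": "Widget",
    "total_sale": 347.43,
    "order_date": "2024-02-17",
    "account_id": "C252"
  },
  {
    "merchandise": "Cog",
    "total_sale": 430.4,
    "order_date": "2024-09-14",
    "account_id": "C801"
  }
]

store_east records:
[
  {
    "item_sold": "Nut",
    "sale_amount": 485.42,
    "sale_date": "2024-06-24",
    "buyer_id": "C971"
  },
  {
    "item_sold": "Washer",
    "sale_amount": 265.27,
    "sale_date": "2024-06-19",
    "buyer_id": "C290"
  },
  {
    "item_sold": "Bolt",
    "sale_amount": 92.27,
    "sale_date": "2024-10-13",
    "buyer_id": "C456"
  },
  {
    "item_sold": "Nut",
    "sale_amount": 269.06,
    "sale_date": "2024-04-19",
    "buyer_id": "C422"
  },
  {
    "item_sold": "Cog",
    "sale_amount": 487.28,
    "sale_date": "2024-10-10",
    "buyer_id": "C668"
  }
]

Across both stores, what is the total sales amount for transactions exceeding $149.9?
3111.0

Schema mapping: "total_sale" (store_central) = "sale_amount" (store_east) = sale amount

Sum of sales > $149.9 in store_central: 1603.97
Sum of sales > $149.9 in store_east: 1507.03

Total: 1603.97 + 1507.03 = 3111.0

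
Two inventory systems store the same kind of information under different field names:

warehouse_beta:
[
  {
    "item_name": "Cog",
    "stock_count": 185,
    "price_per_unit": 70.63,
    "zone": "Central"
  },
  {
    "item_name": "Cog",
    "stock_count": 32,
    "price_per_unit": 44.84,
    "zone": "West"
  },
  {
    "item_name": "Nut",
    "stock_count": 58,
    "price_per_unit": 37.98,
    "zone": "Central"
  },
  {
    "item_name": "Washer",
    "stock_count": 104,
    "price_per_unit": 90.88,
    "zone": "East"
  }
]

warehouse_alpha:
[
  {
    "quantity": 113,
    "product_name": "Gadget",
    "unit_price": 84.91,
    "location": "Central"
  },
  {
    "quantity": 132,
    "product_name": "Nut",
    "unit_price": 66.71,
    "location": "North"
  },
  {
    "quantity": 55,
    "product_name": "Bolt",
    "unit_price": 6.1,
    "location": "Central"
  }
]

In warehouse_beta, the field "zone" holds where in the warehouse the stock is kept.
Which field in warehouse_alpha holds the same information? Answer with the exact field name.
location

In warehouse_beta, "zone" holds where in the warehouse the stock is kept.
The fields in warehouse_alpha are: "quantity", "product_name", "unit_price", "location".
"location" is the match: the name refers to the same concept and its values are area labels (e.g. 'Central', 'North').
The other fields ("quantity", "product_name", "unit_price") hold different kinds of data.

So "zone" in warehouse_beta corresponds to "location" in warehouse_alpha.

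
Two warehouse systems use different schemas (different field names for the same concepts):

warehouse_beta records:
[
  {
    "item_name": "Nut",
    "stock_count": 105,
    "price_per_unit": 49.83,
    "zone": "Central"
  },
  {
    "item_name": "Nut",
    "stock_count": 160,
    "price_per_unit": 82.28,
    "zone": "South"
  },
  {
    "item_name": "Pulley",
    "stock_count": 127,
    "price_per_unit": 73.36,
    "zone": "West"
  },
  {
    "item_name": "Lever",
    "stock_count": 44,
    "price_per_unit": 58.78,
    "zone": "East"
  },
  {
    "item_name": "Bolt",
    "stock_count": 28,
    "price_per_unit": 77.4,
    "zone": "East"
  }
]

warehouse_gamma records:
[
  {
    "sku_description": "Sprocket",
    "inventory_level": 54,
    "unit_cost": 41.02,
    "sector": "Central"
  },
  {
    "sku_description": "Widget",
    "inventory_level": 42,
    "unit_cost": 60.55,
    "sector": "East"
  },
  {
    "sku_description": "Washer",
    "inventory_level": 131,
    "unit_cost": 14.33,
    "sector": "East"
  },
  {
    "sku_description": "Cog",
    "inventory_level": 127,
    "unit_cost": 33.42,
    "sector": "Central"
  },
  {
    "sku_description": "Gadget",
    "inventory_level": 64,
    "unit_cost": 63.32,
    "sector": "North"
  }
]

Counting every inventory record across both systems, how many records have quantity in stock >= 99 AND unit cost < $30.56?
1

Schema mappings:
- "stock_count" (warehouse_beta) = "inventory_level" (warehouse_gamma) = quantity
- "price_per_unit" (warehouse_beta) = "unit_cost" (warehouse_gamma) = unit cost

Records meeting both conditions in warehouse_beta: 0
Records meeting both conditions in warehouse_gamma: 1

Total: 0 + 1 = 1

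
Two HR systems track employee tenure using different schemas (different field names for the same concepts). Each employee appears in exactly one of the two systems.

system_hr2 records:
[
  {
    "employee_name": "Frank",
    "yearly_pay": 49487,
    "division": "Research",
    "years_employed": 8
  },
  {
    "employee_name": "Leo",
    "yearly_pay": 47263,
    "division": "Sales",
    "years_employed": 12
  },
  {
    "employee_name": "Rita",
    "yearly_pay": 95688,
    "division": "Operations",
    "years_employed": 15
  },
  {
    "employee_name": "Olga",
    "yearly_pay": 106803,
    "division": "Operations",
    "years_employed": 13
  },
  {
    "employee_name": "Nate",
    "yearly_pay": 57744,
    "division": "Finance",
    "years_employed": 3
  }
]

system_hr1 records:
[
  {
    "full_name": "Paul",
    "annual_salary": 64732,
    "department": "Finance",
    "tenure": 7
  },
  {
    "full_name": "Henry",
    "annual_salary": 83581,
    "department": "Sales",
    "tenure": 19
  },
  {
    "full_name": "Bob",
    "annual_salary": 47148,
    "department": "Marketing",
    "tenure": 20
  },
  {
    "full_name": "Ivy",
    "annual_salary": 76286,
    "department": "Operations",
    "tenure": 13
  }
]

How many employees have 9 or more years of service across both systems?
6

Reconcile schemas: "years_employed" (system_hr2) = "tenure" (system_hr1) = years of service

From system_hr2: 3 employees with >= 9 years
From system_hr1: 3 employees with >= 9 years

Total: 3 + 3 = 6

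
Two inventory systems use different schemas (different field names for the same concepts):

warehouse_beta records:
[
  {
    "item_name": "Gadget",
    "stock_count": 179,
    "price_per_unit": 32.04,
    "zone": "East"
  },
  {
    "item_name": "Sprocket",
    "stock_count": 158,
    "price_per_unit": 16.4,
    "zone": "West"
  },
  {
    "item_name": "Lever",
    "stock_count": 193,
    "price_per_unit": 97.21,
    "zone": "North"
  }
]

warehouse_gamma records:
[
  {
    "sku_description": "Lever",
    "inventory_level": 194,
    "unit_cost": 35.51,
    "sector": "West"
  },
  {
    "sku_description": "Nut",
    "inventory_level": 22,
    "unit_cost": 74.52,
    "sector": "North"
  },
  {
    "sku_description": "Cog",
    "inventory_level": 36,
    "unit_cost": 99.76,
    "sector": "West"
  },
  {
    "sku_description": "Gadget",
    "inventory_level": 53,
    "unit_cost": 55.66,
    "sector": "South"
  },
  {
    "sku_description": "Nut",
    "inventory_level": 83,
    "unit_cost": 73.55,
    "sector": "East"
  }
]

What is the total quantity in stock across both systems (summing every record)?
918

To reconcile these schemas, identify the field holding the quantity in stock in each system:
1. In warehouse_beta it is "stock_count"
2. In warehouse_gamma it is "inventory_level"

From warehouse_beta: 179 + 158 + 193 = 530
From warehouse_gamma: 194 + 22 + 36 + 53 + 83 = 388

Total: 530 + 388 = 918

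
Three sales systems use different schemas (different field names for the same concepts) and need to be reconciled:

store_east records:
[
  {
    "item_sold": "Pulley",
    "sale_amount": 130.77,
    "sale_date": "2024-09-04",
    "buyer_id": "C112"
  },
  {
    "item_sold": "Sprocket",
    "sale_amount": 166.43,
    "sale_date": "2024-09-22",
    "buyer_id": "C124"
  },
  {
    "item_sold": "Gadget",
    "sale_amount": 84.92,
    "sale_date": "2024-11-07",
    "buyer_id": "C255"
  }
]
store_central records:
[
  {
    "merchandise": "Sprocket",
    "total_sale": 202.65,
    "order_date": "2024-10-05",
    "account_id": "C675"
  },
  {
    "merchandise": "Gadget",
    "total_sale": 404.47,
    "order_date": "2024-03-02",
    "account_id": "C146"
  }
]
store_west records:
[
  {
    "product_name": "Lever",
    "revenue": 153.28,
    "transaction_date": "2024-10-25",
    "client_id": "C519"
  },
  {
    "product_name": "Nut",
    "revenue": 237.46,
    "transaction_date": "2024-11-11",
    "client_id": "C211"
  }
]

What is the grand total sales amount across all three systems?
1379.98

Schema reconciliation - all amount fields map to sale amount:

store_east (sale_amount): 382.12
store_central (total_sale): 607.12
store_west (revenue): 390.74

Grand total: 1379.98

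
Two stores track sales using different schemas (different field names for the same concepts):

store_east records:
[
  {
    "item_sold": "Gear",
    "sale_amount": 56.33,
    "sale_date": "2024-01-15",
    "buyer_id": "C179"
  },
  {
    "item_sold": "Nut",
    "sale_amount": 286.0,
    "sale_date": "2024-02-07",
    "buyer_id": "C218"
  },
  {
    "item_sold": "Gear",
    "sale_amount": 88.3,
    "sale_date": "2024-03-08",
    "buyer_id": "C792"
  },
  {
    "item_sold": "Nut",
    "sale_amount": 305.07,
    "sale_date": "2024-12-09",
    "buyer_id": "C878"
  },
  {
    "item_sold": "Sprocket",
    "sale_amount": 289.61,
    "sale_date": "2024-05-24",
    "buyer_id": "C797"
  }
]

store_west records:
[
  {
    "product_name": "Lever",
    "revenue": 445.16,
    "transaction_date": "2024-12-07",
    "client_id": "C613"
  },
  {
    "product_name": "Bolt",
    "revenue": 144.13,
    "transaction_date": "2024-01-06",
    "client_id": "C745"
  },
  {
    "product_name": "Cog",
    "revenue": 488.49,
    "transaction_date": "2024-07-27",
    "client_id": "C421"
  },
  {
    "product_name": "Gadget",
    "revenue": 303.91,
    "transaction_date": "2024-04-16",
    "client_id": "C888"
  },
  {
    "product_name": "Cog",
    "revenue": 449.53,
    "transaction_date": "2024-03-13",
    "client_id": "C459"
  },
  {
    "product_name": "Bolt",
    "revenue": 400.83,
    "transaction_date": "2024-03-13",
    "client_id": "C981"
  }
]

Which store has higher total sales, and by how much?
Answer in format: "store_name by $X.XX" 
store_west by $1206.74

Schema mapping: "sale_amount" (store_east) = "revenue" (store_west) = sale amount

Total for store_east: 1025.31
Total for store_west: 2232.05

Difference: |1025.31 - 2232.05| = 1206.74
store_west has higher sales by $1206.74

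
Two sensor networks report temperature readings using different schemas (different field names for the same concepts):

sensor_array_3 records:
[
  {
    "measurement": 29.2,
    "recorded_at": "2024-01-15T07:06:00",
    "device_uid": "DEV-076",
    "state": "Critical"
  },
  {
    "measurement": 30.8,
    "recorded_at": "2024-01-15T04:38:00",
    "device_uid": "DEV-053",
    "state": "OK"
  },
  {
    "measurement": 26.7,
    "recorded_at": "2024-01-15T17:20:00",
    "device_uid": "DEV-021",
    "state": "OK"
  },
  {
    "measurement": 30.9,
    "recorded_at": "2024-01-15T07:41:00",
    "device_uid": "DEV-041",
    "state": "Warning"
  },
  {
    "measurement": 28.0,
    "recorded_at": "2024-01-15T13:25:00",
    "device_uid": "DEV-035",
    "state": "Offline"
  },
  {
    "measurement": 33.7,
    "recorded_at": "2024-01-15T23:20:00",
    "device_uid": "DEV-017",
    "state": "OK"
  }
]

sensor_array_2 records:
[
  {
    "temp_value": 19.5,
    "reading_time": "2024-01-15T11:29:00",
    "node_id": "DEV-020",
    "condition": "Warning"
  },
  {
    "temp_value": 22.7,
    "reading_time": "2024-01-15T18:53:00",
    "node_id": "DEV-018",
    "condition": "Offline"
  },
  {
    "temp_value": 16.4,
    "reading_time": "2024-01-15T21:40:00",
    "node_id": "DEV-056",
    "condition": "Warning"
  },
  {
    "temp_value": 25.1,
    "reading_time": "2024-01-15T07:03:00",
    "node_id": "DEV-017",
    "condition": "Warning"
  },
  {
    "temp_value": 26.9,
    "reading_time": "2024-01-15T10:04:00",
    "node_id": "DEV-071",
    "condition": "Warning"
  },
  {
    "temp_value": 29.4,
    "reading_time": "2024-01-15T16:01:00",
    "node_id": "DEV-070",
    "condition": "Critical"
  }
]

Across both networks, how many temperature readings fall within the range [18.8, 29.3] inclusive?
7

Schema mapping: "measurement" (sensor_array_3) = "temp_value" (sensor_array_2) = temperature

Readings in [18.8, 29.3] from sensor_array_3: 3
Readings in [18.8, 29.3] from sensor_array_2: 4

Total count: 3 + 4 = 7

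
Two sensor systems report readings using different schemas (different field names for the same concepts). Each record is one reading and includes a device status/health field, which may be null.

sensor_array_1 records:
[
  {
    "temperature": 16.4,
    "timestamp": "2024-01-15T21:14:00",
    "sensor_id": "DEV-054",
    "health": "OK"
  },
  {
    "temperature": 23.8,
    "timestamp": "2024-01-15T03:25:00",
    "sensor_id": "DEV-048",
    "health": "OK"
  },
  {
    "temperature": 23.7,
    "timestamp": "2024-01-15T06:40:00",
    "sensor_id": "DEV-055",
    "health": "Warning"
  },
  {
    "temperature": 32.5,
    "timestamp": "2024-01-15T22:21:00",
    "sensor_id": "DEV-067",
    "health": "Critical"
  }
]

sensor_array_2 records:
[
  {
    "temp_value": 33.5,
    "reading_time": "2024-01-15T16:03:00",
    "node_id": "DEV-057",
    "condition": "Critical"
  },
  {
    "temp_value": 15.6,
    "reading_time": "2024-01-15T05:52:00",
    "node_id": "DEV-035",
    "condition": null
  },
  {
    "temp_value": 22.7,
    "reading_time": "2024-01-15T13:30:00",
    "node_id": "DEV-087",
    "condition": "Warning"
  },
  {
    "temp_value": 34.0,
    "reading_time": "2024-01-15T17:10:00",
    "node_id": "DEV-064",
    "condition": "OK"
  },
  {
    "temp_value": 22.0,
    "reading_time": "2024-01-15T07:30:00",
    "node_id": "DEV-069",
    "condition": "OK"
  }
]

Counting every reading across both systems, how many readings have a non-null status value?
8

Schema mapping: "health" (sensor_array_1) = "condition" (sensor_array_2) = status

Non-null in sensor_array_1: 4
Non-null in sensor_array_2: 4

Total non-null: 4 + 4 = 8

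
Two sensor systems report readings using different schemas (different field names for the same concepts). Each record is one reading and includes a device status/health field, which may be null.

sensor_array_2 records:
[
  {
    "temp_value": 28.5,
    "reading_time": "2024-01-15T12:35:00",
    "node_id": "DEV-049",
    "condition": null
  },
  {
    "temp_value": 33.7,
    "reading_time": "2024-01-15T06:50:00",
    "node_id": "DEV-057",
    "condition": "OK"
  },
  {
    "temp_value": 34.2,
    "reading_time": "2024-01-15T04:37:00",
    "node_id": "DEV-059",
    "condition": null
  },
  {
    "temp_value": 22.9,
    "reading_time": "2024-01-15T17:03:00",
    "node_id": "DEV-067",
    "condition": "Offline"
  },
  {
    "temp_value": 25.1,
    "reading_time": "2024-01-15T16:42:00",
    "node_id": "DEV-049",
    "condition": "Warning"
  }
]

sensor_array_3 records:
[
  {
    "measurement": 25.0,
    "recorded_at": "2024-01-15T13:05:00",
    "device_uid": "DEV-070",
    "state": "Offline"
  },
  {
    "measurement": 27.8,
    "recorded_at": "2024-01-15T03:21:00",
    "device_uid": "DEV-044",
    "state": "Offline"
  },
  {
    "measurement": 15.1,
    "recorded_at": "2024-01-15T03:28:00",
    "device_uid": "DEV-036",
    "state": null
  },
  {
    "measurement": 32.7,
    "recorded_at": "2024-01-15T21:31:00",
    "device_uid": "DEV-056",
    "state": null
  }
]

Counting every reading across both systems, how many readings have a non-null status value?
5

Schema mapping: "condition" (sensor_array_2) = "state" (sensor_array_3) = status

Non-null in sensor_array_2: 3
Non-null in sensor_array_3: 2

Total non-null: 3 + 2 = 5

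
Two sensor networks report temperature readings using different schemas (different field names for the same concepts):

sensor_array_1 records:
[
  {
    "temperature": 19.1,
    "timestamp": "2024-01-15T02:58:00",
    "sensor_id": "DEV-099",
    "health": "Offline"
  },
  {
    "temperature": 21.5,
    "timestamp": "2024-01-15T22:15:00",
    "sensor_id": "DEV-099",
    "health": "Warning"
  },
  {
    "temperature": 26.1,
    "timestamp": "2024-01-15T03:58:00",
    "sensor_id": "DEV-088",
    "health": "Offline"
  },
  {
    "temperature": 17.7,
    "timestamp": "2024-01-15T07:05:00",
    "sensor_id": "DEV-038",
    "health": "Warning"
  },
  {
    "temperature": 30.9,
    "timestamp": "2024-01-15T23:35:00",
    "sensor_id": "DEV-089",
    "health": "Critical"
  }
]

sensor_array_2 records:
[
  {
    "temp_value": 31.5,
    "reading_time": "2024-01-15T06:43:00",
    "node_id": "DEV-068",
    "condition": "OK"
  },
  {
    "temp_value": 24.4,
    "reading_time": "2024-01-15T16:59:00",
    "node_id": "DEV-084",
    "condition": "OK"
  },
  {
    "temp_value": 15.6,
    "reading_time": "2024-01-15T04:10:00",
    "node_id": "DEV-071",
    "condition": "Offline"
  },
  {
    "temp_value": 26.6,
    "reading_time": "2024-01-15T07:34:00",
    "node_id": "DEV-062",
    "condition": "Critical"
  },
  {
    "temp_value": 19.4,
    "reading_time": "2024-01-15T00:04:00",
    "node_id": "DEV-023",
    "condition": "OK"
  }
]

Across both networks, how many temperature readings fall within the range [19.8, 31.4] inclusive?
5

Schema mapping: "temperature" (sensor_array_1) = "temp_value" (sensor_array_2) = temperature

Readings in [19.8, 31.4] from sensor_array_1: 3
Readings in [19.8, 31.4] from sensor_array_2: 2

Total count: 3 + 2 = 5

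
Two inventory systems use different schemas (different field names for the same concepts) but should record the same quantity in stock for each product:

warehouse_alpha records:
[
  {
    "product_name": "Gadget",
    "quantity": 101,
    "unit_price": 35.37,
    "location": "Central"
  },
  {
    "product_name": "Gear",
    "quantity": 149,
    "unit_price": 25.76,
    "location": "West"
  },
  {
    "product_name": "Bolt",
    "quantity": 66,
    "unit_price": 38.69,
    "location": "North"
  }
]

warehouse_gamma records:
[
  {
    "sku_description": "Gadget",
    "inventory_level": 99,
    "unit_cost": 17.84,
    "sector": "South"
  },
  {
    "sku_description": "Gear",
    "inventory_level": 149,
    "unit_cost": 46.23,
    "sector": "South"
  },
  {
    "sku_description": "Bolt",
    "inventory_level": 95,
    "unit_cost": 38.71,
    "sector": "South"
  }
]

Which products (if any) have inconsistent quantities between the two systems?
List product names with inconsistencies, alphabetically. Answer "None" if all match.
Bolt, Gadget

Schema mappings:
- "product_name" (warehouse_alpha) = "sku_description" (warehouse_gamma) = product name
- "quantity" (warehouse_alpha) = "inventory_level" (warehouse_gamma) = quantity

Comparison:
  Gadget: 101 vs 99 - MISMATCH
  Gear: 149 vs 149 - MATCH
  Bolt: 66 vs 95 - MISMATCH

Products with inconsistencies: Bolt, Gadget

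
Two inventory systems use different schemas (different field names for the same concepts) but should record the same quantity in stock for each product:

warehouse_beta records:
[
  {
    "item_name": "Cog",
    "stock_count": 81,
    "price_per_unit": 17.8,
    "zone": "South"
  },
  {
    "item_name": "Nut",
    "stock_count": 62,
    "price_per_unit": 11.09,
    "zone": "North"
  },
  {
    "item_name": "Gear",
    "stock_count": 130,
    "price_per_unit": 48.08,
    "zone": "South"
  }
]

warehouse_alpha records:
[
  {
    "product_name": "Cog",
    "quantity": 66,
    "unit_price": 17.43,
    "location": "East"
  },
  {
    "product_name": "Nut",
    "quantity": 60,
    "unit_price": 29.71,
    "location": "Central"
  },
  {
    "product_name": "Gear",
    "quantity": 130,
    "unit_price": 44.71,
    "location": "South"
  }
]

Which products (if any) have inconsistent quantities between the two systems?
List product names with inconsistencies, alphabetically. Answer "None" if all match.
Cog, Nut

Schema mappings:
- "item_name" (warehouse_beta) = "product_name" (warehouse_alpha) = product name
- "stock_count" (warehouse_beta) = "quantity" (warehouse_alpha) = quantity

Comparison:
  Cog: 81 vs 66 - MISMATCH
  Nut: 62 vs 60 - MISMATCH
  Gear: 130 vs 130 - MATCH

Products with inconsistencies: Cog, Nut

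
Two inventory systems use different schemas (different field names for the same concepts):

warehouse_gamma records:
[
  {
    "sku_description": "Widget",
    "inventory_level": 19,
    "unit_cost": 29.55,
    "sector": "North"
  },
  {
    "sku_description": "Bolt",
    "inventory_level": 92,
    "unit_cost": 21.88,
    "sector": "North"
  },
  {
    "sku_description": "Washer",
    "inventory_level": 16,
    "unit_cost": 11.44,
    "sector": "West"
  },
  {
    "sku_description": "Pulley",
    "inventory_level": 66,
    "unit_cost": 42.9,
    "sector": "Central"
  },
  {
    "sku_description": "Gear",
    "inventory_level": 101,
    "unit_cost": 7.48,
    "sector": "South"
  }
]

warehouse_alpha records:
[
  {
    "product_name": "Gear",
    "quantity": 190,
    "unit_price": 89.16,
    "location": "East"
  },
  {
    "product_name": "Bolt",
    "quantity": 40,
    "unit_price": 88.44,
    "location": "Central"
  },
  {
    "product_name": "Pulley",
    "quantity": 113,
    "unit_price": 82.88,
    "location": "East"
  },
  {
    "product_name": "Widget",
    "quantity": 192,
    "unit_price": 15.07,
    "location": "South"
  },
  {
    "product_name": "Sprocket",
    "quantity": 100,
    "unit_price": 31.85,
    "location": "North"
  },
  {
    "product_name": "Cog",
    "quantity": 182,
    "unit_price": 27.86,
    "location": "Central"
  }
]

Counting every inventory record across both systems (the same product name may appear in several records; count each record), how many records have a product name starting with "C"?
1

Schema mapping: "sku_description" (warehouse_gamma) = "product_name" (warehouse_alpha) = product name

Records with product name starting with "C" in warehouse_gamma: 0
Records with product name starting with "C" in warehouse_alpha: 1

Total: 0 + 1 = 1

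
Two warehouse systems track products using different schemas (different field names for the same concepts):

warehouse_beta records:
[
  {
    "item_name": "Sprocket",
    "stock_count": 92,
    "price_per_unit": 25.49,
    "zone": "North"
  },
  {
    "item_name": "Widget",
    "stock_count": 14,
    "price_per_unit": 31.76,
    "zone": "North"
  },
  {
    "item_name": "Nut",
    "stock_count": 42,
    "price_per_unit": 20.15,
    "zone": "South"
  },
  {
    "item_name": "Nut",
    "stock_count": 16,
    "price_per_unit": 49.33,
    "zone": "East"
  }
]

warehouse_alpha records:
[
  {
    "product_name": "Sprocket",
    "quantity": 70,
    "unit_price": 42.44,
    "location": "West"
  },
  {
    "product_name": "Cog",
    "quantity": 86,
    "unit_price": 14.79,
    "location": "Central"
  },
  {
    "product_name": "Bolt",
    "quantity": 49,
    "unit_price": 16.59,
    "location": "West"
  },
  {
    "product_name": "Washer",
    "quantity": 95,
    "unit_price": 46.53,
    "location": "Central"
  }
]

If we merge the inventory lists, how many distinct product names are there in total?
6

Schema mapping: "item_name" (warehouse_beta) = "product_name" (warehouse_alpha) = product name

Products in warehouse_beta: ['Nut', 'Sprocket', 'Widget']
Products in warehouse_alpha: ['Bolt', 'Cog', 'Sprocket', 'Washer']

Union (unique products): ['Bolt', 'Cog', 'Nut', 'Sprocket', 'Washer', 'Widget']
Count: 6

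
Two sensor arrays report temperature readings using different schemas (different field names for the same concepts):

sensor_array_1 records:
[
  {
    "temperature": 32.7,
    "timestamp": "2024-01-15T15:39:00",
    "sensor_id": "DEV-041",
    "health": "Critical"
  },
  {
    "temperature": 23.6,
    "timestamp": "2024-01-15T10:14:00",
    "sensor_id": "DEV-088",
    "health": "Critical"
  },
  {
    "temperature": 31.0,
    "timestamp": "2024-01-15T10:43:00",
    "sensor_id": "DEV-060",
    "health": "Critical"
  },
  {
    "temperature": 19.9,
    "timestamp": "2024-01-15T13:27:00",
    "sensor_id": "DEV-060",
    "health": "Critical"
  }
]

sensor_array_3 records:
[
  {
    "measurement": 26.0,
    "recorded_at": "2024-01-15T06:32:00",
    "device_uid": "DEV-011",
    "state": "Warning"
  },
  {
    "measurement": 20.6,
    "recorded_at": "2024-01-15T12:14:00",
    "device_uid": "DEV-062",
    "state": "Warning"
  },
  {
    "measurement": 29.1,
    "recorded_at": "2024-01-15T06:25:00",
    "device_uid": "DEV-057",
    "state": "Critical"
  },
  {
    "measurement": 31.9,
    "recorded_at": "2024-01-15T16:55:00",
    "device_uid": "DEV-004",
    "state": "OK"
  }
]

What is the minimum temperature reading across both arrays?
19.9

Schema mapping: "temperature" (sensor_array_1) = "measurement" (sensor_array_3) = temperature reading

Minimum in sensor_array_1: 19.9
Minimum in sensor_array_3: 20.6

Overall minimum: min(19.9, 20.6) = 19.9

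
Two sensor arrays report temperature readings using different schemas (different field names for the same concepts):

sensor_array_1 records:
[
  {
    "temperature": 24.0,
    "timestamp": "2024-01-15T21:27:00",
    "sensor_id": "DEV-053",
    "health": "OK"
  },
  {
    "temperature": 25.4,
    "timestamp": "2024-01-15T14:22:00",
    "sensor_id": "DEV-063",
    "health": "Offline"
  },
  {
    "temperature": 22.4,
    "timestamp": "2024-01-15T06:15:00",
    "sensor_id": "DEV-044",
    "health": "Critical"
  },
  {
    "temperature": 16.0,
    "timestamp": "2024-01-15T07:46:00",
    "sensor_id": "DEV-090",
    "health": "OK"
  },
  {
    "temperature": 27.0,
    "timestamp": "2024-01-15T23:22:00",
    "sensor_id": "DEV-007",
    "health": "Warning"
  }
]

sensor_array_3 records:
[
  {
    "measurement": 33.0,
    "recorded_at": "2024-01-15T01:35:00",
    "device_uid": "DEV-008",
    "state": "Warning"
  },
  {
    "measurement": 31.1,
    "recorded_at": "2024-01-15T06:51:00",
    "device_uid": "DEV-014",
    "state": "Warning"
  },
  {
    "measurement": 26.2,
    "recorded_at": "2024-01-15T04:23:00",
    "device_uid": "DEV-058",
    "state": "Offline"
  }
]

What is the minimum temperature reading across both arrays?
16.0

Schema mapping: "temperature" (sensor_array_1) = "measurement" (sensor_array_3) = temperature reading

Minimum in sensor_array_1: 16.0
Minimum in sensor_array_3: 26.2

Overall minimum: min(16.0, 26.2) = 16.0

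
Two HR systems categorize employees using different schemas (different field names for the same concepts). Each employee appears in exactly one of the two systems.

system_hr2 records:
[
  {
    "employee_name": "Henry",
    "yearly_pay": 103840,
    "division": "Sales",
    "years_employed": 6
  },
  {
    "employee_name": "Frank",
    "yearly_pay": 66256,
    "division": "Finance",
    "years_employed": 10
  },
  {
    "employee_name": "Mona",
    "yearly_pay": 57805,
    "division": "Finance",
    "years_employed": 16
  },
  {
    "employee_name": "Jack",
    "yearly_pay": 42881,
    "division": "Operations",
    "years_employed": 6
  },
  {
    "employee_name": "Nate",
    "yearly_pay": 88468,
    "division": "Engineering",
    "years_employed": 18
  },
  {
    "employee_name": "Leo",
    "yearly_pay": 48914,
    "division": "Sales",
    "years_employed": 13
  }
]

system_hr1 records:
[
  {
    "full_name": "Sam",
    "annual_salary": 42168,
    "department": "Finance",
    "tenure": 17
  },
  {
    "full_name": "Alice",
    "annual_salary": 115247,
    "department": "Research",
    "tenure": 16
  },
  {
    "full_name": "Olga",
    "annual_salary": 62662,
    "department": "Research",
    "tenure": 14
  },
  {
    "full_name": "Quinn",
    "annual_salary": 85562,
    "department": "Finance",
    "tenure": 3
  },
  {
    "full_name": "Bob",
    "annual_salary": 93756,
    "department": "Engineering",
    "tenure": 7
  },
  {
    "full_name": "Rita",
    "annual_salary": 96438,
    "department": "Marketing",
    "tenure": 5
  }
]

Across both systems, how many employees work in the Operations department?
1

Schema mapping: "division" (system_hr2) = "department" (system_hr1) = department

Operations employees in system_hr2: 1
Operations employees in system_hr1: 0

Total in Operations: 1 + 0 = 1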